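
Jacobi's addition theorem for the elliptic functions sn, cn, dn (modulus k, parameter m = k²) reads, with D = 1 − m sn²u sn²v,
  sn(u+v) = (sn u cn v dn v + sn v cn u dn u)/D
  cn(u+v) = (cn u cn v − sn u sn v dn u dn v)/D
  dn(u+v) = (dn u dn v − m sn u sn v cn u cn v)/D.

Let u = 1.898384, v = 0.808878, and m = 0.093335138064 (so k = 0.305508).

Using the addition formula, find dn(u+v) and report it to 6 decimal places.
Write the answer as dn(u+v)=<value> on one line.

dn(u+v)=0.988825

sn u = 0.9623119079867277, cn u = -0.2719481416501016, dn u = 0.9558072692595163
sn v = 0.7185177103667269, cn v = 0.6955086626990036, dn v = 0.9756095955515143
m = k² = 0.093335138064
D = 1 − m·sn²u·sn²v = 0.9553777105799918
dn(u+v) = (dn u·dn v − m·sn u·sn v·cn u·cn v)/D = 0.9447011308220098/0.9553777105799918 = 0.9888247552358109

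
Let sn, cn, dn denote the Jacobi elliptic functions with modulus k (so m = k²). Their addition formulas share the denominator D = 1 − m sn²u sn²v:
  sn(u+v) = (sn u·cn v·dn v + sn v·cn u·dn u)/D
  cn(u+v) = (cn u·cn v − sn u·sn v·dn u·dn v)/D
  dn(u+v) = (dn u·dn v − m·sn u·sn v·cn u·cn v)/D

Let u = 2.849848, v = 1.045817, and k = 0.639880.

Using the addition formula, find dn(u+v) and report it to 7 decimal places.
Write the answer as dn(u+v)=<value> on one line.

dn(u+v)=0.9788955

sn u = 0.6409509968645097, cn u = -0.7675817999525466, dn u = 0.912026298454391
sn v = 0.8324268779527509, cn v = 0.5541349049300503, dn v = 0.8463335339204323
m = k² = 0.4094464144
D = 1 − m·sn²u·sn²v = 0.8834428509925148
dn(u+v) = (dn u·dn v − m·sn u·sn v·cn u·cn v)/D = 0.8647982195908467/0.8834428509925148 = 0.9788954866964834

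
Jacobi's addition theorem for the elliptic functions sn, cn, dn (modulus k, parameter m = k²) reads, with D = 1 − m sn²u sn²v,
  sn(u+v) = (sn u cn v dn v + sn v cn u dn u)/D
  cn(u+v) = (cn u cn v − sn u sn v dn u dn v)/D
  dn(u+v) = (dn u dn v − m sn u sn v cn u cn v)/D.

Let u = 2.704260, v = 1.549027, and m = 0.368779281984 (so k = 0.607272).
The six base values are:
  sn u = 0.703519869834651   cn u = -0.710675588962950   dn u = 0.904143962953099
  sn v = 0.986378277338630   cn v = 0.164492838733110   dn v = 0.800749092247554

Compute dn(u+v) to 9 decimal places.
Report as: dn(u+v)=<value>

dn(u+v)=0.916700853

m = k² = 0.368779281984
D = 1 − m·sn²u·sn²v = 0.8224150125151796
dn(u+v) = (dn u·dn v − m·sn u·sn v·cn u·cn v)/D = 0.7539085437526875/0.8224150125151796 = 0.9167008533161623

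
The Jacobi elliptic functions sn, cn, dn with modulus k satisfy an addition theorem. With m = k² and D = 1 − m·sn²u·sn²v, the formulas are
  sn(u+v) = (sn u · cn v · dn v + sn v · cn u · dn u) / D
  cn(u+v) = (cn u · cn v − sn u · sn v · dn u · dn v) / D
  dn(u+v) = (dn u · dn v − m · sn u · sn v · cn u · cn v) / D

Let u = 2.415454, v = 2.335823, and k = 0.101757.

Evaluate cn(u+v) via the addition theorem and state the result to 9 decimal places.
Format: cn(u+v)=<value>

sn u = 0.6696263282922019, cn u = -0.7426981758816324, dn u = 0.9976758261166661
sn v = 0.7264452492277578, cn v = -0.6872243446462159, dn v = 0.9972641085169396
m = k² = 0.010354487049
D = 1 − m·sn²u·sn²v = 0.997549812009616
cn(u+v) = (cn u·cn v − sn u·sn v·dn u·dn v)/D = 0.02641176201478523/0.997549812009616 = 0.02647663474726877

cn(u+v)=0.026476635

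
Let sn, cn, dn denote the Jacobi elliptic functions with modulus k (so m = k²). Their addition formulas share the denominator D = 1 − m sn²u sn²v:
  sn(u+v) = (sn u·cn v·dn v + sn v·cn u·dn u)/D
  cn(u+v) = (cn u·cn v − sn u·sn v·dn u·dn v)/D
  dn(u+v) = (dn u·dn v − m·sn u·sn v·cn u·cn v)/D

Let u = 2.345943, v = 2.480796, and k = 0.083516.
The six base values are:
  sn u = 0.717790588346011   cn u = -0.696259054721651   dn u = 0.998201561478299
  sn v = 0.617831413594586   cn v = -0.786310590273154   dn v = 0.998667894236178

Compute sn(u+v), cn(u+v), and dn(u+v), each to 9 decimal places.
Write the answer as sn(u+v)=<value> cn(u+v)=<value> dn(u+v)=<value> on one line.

m = k² = 0.006974922256
D = 1 − m·sn²u·sn²v = 0.998628250335086
sn(u+v) = (sn u·cn v·dn v + sn v·cn u·dn u)/D = -0.9930515726947301/0.998628250335086 = -0.9944156620459269
cn(u+v) = (cn u·cn v − sn u·sn v·dn u·dn v)/D = 0.1053895456667228/0.998628250335086 = 0.1055343123242906
dn(u+v) = (dn u·dn v − m·sn u·sn v·cn u·cn v)/D = 0.9951784025179114/0.998628250335086 = 0.9965454133547524

sn(u+v)=-0.994415662 cn(u+v)=0.105534312 dn(u+v)=0.996545413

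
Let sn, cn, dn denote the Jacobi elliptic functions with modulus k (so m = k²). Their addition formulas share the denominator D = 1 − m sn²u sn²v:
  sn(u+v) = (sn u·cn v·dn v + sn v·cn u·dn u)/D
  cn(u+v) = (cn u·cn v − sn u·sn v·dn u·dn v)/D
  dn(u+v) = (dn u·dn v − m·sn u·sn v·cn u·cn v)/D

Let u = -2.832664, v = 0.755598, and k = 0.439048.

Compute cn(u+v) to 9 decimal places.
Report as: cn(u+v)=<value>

cn(u+v)=-0.371306616

sn u = -0.4581827246680265, cn u = -0.8888580262425397, dn u = 0.9795575333065526
sn v = 0.6767031381448847, cn v = 0.7362559764272648, dn v = 0.9548447644827601
m = k² = 0.192763146304
D = 1 − m·sn²u·sn²v = 0.9814690447071603
cn(u+v) = (cn u·cn v − sn u·sn v·dn u·dn v)/D = -0.364425950138422/0.9814690447071603 = -0.3713066164477508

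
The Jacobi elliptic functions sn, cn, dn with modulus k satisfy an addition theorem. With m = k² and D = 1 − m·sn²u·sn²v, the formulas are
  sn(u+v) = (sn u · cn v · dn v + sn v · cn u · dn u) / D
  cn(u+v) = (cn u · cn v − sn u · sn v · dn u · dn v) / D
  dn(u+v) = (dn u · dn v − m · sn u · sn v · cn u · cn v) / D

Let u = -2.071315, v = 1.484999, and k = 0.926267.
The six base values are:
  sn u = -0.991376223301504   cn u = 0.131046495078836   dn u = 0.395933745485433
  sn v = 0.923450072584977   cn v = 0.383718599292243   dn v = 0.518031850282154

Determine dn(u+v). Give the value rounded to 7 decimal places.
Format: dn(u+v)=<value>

m = k² = 0.857970555289
D = 1 − m·sn²u·sn²v = 0.280921637710689
dn(u+v) = (dn u·dn v − m·sn u·sn v·cn u·cn v)/D = 0.2446031500291627/0.280921637710689 = 0.8707166597151572

dn(u+v)=0.8707167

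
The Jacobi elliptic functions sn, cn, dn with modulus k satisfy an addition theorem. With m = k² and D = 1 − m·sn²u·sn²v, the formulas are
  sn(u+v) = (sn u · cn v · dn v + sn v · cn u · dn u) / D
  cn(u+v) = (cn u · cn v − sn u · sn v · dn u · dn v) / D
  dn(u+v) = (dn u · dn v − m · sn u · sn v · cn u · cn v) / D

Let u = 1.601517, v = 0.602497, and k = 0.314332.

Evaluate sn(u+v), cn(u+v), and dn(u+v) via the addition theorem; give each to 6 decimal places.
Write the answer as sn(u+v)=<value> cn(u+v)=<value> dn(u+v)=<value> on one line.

sn(u+v)=0.844514 cn(u+v)=-0.535533 dn(u+v)=0.964122

sn u = 0.9999512975485835, cn u = 0.00986927205544116, dn u = 0.9493181856441555
sn v = 0.5639426370565515, cn v = 0.825813963377771, dn v = 0.9841631180068889
m = k² = 0.098804606224
D = 1 − m·sn²u·sn²v = 0.9685801035205969
sn(u+v) = (sn u·cn v·dn v + sn v·cn u·dn u)/D = 0.8179796862401434/0.9685801035205969 = 0.8445142361142348
cn(u+v) = (cn u·cn v − sn u·sn v·dn u·dn v)/D = -0.5187067088774222/0.9685801035205969 = -0.5355331035523299
dn(u+v) = (dn u·dn v − m·sn u·sn v·cn u·cn v)/D = 0.9338298384418813/0.9685801035205969 = 0.9641224665338414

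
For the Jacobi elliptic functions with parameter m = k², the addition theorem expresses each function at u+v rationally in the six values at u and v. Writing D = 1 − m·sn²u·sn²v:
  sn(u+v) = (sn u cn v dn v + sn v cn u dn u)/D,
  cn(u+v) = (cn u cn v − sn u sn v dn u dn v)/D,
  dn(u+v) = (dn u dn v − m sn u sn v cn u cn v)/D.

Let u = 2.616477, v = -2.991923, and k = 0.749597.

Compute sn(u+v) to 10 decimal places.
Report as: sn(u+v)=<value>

sn u = 0.883049062145915, cn u = -0.4692806770401056, dn u = 0.7495648382710665
sn v = -0.7052974921609516, cn v = -0.7089114525464181, dn v = 0.8488156829902391
m = k² = 0.561895662409
D = 1 − m·sn²u·sn²v = 0.7820433992554821
sn(u+v) = (sn u·cn v·dn v + sn v·cn u·dn u)/D = -0.2832688350478117/0.7820433992554821 = -0.3622162597593538

sn(u+v)=-0.3622162598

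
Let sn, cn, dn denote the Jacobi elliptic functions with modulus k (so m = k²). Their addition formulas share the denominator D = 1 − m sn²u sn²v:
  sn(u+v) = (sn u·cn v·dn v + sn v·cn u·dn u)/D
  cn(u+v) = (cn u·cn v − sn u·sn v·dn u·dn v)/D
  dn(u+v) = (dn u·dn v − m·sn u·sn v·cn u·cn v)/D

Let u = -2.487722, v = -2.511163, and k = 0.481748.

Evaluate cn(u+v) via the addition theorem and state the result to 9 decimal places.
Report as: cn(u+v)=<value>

cn(u+v)=-0.025958565

sn u = -0.746762071794285, cn u = -0.6650912780434782, dn u = 0.9330482952027788
sn v = -0.7320164173239614, cn v = -0.6812869914861078, dn v = 0.9357562607462558
m = k² = 0.232081135504
D = 1 − m·sn²u·sn²v = 0.9306500763667641
cn(u+v) = (cn u·cn v − sn u·sn v·dn u·dn v)/D = -0.02415834015125748/0.9306500763667641 = -0.02595856462567657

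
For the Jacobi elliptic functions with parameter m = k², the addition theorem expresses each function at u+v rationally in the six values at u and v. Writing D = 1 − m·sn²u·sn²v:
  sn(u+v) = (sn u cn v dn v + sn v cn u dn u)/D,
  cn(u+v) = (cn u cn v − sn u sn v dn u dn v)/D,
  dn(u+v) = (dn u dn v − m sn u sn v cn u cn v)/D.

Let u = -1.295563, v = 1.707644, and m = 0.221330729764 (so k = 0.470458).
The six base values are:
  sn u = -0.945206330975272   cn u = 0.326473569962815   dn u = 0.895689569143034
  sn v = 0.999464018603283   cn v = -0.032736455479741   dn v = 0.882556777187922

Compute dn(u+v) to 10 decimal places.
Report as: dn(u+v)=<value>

m = k² = 0.221330729764
D = 1 − m·sn²u·sn²v = 0.8024717175981978
dn(u+v) = (dn u·dn v − m·sn u·sn v·cn u·cn v)/D = 0.7882622203147039/0.8024717175981978 = 0.9822928372777759

dn(u+v)=0.9822928373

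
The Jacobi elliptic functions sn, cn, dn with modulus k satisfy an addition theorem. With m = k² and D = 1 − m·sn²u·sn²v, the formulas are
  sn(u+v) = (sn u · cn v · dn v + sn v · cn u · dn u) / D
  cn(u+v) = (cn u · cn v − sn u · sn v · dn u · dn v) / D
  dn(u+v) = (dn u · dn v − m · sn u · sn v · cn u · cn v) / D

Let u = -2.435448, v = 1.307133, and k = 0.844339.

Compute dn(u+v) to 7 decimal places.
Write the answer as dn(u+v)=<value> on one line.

dn(u+v)=0.7050752

sn u = -0.9829346704393404, cn u = -0.1839549772316728, dn u = 0.5578674285006754
sn v = 0.8992888906036634, cn v = 0.4373551088495849, dn v = 0.650735275650967
m = k² = 0.712908346921
D = 1 − m·sn²u·sn²v = 0.4429663079087284
dn(u+v) = (dn u·dn v − m·sn u·sn v·cn u·cn v)/D = 0.3123245554303764/0.4429663079087284 = 0.7050751938784694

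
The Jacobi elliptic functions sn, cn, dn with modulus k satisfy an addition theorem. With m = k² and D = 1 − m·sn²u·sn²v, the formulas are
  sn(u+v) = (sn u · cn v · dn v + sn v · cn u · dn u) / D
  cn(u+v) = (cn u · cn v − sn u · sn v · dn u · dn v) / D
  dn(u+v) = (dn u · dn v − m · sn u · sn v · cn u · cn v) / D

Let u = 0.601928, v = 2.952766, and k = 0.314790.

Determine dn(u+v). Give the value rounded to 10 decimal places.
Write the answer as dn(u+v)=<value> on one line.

sn u = 0.5634720698083139, cn u = 0.8261351139770871, dn u = 0.9841432706189502
sn v = 0.2676856488440776, cn v = -0.9635063016934166, dn v = 0.9964433999541298
m = k² = 0.0990927441
D = 1 − m·sn²u·sn²v = 0.9977455696646565
dn(u+v) = (dn u·dn v − m·sn u·sn v·cn u·cn v)/D = 0.9925402725396429/0.9977455696646565 = 0.9947829413797717

dn(u+v)=0.9947829414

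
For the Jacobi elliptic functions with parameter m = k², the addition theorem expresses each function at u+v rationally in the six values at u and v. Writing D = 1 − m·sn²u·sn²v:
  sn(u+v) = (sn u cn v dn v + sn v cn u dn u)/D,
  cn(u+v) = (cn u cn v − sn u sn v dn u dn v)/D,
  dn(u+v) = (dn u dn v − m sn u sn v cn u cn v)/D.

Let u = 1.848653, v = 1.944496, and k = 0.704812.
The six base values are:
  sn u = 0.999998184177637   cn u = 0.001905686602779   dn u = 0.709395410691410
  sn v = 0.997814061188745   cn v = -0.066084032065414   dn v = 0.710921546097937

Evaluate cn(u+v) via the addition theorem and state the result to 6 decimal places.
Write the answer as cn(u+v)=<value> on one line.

cn(u+v)=-0.995916

m = k² = 0.496759955344
D = 1 − m·sn²u·sn²v = 0.505411240881832
cn(u+v) = (cn u·cn v − sn u·sn v·dn u·dn v)/D = -0.5033470813971862/0.505411240881832 = -0.9959158813305294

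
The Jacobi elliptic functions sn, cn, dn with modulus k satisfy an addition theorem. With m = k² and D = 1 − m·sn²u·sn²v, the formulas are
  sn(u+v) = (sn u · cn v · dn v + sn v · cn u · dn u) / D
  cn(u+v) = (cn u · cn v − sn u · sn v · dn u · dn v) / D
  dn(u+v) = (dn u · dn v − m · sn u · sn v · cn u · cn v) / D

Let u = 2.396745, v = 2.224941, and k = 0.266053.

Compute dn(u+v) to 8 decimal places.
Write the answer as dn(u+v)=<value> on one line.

dn(u+v)=0.96502406

sn u = 0.715551292824068, cn u = -0.6985601959300321, dn u = 0.9817115278008285
sn v = 0.8223671366804353, cn v = -0.5689571974305468, dn v = 0.975771241870145
m = k² = 0.070784198809
D = 1 − m·sn²u·sn²v = 0.9754896588683913
dn(u+v) = (dn u·dn v − m·sn u·sn v·cn u·cn v)/D = 0.9413709877690437/0.9754896588683913 = 0.9650240565964311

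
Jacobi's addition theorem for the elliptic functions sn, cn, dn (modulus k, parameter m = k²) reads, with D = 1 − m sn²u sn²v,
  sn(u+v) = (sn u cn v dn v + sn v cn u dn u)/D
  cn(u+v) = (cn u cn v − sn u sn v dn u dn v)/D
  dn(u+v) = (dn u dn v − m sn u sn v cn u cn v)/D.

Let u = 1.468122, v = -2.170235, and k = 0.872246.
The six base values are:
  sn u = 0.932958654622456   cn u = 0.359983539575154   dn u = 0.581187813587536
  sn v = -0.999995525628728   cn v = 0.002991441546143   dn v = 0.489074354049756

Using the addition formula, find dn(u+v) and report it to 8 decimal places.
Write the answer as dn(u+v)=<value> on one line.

dn(u+v)=0.84375639

m = k² = 0.760813084516
D = 1 − m·sn²u·sn²v = 0.3377852006921817
dn(u+v) = (dn u·dn v − m·sn u·sn v·cn u·cn v)/D = 0.28500842091791/0.3377852006921817 = 0.8437563881836068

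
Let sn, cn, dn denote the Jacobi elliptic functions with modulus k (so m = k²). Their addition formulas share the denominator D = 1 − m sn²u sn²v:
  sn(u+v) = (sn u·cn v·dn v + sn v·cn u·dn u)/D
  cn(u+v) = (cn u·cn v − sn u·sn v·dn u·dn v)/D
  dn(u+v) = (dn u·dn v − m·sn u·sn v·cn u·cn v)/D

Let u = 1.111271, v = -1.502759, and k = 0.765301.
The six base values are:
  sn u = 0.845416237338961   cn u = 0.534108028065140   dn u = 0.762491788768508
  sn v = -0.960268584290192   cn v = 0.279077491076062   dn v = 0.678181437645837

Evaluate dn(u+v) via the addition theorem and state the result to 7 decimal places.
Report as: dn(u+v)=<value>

dn(u+v)=0.9576290

m = k² = 0.585685620601
D = 1 − m·sn²u·sn²v = 0.6139965618203038
dn(u+v) = (dn u·dn v − m·sn u·sn v·cn u·cn v)/D = 0.5879809352418483/0.6139965618203038 = 0.9576290354113262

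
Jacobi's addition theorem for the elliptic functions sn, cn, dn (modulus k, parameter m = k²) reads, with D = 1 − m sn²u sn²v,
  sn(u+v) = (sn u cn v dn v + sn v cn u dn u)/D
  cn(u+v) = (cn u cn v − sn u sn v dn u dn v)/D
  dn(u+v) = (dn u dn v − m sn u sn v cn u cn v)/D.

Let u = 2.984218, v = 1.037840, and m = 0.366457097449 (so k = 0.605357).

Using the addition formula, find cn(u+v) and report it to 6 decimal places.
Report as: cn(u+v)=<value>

cn(u+v)=-0.875461

sn u = 0.4945485027751756, cn u = -0.869150032159484, dn u = 0.9541344636969485
sn v = 0.832220716190677, cn v = 0.5544444783231921, dn v = 0.8638257897209284
m = k² = 0.366457097449
D = 1 − m·sn²u·sn²v = 0.9379248232414567
cn(u+v) = (cn u·cn v − sn u·sn v·dn u·dn v)/D = -0.8211167740036333/0.9379248232414567 = -0.8754611815964779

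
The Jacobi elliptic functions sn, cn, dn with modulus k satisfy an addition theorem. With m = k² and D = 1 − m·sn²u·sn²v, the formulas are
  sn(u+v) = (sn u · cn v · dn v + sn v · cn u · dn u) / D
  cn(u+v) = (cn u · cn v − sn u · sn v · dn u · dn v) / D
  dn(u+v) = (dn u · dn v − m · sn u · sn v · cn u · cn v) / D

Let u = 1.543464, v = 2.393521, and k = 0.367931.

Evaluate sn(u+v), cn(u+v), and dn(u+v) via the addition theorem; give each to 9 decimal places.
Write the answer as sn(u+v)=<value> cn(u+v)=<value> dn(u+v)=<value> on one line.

sn(u+v)=-0.623856619 cn(u+v)=-0.781538815 dn(u+v)=0.973300127

sn u = 0.9968796267251198, cn u = 0.07893674569163529, dn u = 0.9303065575964619
sn v = 0.7518509454559842, cn v = -0.6593331144550096, dn v = 0.9609767150465527
m = k² = 0.135373220761
D = 1 − m·sn²u·sn²v = 0.9239530671189611
sn(u+v) = (sn u·cn v·dn v + sn v·cn u·dn u)/D = -0.5764142361956279/0.9239530671189611 = -0.6238566185975042
cn(u+v) = (cn u·cn v − sn u·sn v·dn u·dn v)/D = -0.7221051852393432/0.9239530671189611 = -0.7815388150514907
dn(u+v) = (dn u·dn v − m·sn u·sn v·cn u·cn v)/D = 0.8992836377941585/0.9239530671189611 = 0.9733001272437723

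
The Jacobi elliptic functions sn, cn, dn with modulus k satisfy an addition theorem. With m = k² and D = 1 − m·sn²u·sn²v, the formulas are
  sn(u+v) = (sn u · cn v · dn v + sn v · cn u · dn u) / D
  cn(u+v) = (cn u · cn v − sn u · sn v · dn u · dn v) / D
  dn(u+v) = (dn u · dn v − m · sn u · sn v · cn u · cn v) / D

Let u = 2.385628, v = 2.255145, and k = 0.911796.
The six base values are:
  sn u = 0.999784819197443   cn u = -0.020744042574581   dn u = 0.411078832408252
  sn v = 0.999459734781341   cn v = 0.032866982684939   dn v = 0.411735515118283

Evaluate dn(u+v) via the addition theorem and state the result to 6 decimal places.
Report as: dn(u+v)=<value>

dn(u+v)=0.999639

m = k² = 0.831371945616
D = 1 − m·sn²u·sn²v = 0.1698835000222717
dn(u+v) = (dn u·dn v − m·sn u·sn v·cn u·cn v)/D = 0.1698221511539788/0.1698835000222717 = 0.9996388768286216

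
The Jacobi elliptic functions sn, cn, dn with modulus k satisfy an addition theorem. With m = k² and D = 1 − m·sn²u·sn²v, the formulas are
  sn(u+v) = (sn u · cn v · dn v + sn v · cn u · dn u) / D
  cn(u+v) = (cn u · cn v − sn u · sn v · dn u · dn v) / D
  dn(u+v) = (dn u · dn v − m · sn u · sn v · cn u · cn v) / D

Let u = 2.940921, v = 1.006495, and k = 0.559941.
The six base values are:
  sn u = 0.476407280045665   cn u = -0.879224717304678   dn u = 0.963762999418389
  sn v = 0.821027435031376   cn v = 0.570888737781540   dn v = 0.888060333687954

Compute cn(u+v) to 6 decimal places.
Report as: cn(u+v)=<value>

m = k² = 0.313533923481
D = 1 − m·sn²u·sn²v = 0.95203144291038
cn(u+v) = (cn u·cn v − sn u·sn v·dn u·dn v)/D = -0.8367112217307358/0.95203144291038 = -0.8788693146235718

cn(u+v)=-0.878869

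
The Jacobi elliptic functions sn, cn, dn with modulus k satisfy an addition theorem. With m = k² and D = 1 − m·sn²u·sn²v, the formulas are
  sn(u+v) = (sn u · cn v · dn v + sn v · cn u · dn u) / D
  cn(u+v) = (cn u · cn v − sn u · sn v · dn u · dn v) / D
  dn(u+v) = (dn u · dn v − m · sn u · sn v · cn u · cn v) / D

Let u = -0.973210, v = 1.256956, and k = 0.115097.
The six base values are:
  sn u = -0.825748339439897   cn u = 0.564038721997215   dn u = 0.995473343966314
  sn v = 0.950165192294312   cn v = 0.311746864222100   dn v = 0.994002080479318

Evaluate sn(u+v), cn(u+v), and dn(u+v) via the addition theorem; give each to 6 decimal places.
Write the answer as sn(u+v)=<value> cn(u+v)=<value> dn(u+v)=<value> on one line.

sn(u+v)=0.279906 cn(u+v)=0.960027 dn(u+v)=0.999481

m = k² = 0.013247319409
D = 1 − m·sn²u·sn²v = 0.991845043302854
sn(u+v) = (sn u·cn v·dn v + sn v·cn u·dn u)/D = 0.2776235458669611/0.991845043302854 = 0.2799061685507565
cn(u+v) = (cn u·cn v − sn u·sn v·dn u·dn v)/D = 0.9521983809609717/0.991845043302854 = 0.960027362530483
dn(u+v) = (dn u·dn v − m·sn u·sn v·cn u·cn v)/D = 0.9913301947335121/0.991845043302854 = 0.9994809183422166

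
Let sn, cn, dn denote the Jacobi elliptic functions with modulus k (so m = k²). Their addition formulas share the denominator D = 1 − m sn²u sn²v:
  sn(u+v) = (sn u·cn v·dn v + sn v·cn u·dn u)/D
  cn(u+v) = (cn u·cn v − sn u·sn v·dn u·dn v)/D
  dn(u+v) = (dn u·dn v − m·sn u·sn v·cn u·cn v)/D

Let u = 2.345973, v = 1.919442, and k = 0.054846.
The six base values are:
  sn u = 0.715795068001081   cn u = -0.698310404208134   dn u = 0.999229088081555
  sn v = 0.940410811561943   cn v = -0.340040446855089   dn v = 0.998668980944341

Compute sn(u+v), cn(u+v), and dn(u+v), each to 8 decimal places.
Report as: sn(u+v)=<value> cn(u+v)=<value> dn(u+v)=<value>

sn(u+v)=-0.90049510 cn(u+v)=-0.43486616 dn(u+v)=0.99877964

m = k² = 0.003008083716
D = 1 − m·sn²u·sn²v = 0.9986369789944452
sn(u+v) = (sn u·cn v·dn v + sn v·cn u·dn u)/D = -0.8992677028312584/0.9986369789944452 = -0.9004950965632732
cn(u+v) = (cn u·cn v − sn u·sn v·dn u·dn v)/D = -0.4342734328274567/0.9986369789944452 = -0.4348661645443357
dn(u+v) = (dn u·dn v − m·sn u·sn v·cn u·cn v)/D = 0.9974182830950208/0.9986369789944452 = 0.9987796407252498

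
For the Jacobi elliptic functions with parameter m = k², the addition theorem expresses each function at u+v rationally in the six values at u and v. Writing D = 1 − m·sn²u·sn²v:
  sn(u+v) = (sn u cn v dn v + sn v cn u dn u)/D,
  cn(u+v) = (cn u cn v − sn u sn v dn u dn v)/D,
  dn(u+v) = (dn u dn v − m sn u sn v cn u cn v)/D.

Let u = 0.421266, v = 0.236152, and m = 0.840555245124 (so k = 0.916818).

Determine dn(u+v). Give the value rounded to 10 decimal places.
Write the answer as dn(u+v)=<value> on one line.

sn u = 0.399730184953173, cn u = 0.9166328486571393, dn u = 0.9304259966004084
sn v = 0.2321928746223451, cn v = 0.9726697635758048, dn v = 0.9770786553361272
m = k² = 0.840555245124
D = 1 − m·sn²u·sn²v = 0.9927590103268609
dn(u+v) = (dn u·dn v − m·sn u·sn v·cn u·cn v)/D = 0.8395420477108645/0.9927590103268609 = 0.8456655028841788

dn(u+v)=0.8456655029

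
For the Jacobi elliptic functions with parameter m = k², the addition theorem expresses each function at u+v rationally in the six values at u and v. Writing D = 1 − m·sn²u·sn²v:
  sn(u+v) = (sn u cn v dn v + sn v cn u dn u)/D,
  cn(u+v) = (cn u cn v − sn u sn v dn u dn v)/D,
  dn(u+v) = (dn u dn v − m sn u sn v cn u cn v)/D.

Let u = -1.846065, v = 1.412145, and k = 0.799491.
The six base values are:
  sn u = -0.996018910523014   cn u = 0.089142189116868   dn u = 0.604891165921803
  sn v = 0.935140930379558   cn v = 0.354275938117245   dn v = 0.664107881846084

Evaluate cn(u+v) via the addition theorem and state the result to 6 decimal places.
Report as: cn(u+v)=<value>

cn(u+v)=0.910799

m = k² = 0.639185859081
D = 1 − m·sn²u·sn²v = 0.4454809650115717
cn(u+v) = (cn u·cn v − sn u·sn v·dn u·dn v)/D = 0.4057436636293967/0.4454809650115717 = 0.910799103658351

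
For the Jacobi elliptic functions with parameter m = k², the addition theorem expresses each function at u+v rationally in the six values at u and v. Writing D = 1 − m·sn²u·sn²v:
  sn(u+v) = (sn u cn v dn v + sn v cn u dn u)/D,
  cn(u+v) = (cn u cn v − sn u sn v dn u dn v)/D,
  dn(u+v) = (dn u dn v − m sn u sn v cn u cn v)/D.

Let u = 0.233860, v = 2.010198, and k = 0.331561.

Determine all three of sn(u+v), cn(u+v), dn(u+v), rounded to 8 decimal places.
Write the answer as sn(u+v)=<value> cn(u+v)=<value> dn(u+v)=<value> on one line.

sn u = 0.2315087475211102, cn u = 0.972832822134002, dn u = 0.9970496548252133
sn v = 0.9315610117432841, cn v = -0.3635850401210547, dn v = 0.9511044922288185
m = k² = 0.109932696721
D = 1 − m·sn²u·sn²v = 0.9948868998392372
sn(u+v) = (sn u·cn v·dn v + sn v·cn u·dn u)/D = 0.8235219385538341/0.9948868998392372 = 0.8277543293482969
cn(u+v) = (cn u·cn v − sn u·sn v·dn u·dn v)/D = -0.5582217840538504/0.9948868998392372 = -0.5610906969868162
dn(u+v) = (dn u·dn v − m·sn u·sn v·cn u·cn v)/D = 0.9566843082297115/0.9948868998392372 = 0.9616010708195084

sn(u+v)=0.82775433 cn(u+v)=-0.56109070 dn(u+v)=0.96160107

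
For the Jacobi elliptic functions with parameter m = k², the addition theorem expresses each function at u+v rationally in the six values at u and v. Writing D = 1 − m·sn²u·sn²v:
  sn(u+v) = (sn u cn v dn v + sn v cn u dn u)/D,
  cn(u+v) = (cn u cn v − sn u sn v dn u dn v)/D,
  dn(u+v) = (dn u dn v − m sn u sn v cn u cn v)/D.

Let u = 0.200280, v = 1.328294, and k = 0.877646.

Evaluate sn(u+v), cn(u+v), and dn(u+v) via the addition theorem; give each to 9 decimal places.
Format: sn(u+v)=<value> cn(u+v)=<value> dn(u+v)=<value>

sn u = 0.1979424904628978, cn u = 0.9802136351170318, dn u = 0.984794480151611
sn v = 0.8983640654114859, cn v = 0.4392516431128602, dn v = 0.6151044552082503
m = k² = 0.770262501316
D = 1 − m·sn²u·sn²v = 0.9756431254367723
sn(u+v) = (sn u·cn v·dn v + sn v·cn u·dn u)/D = 0.9206801161556212/0.9756431254367723 = 0.9436648423504798
cn(u+v) = (cn u·cn v − sn u·sn v·dn u·dn v)/D = 0.3228430453451109/0.9756431254367723 = 0.330902803420648
dn(u+v) = (dn u·dn v − m·sn u·sn v·cn u·cn v)/D = 0.5467769689188328/0.9756431254367723 = 0.5604272245284911

sn(u+v)=0.943664842 cn(u+v)=0.330902803 dn(u+v)=0.560427225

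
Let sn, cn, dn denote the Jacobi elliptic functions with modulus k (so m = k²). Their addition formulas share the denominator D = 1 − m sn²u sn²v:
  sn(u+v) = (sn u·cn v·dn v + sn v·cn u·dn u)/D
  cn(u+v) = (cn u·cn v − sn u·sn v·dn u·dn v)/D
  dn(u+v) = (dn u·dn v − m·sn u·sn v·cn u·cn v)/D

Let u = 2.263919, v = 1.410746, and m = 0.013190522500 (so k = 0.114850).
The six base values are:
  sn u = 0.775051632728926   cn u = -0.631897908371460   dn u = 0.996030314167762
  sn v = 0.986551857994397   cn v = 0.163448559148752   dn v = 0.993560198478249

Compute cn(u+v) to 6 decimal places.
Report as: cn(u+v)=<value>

cn(u+v)=-0.866655

m = k² = 0.0131905225
D = 1 − m·sn²u·sn²v = 0.992288069488283
cn(u+v) = (cn u·cn v − sn u·sn v·dn u·dn v)/D = -0.8599715858835827/0.992288069488283 = -0.8666551703348251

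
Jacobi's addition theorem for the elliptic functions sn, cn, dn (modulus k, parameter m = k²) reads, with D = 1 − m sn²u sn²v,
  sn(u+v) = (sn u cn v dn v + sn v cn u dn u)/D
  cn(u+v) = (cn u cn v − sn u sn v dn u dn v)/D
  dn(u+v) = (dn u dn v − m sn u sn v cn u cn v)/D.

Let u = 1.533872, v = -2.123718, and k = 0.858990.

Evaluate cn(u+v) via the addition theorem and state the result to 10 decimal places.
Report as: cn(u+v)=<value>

sn u = 0.9487494353262326, cn u = 0.3160292849850385, dn u = 0.5795083835613203
sn v = -0.9999823699652822, cn v = 0.005937992810490262, dn v = 0.5120177700043127
m = k² = 0.7378638201
D = 1 − m·sn²u·sn²v = 0.3358533850929123
cn(u+v) = (cn u·cn v − sn u·sn v·dn u·dn v)/D = 0.2833832115133141/0.3358533850929123 = 0.8437705978009346

cn(u+v)=0.8437705978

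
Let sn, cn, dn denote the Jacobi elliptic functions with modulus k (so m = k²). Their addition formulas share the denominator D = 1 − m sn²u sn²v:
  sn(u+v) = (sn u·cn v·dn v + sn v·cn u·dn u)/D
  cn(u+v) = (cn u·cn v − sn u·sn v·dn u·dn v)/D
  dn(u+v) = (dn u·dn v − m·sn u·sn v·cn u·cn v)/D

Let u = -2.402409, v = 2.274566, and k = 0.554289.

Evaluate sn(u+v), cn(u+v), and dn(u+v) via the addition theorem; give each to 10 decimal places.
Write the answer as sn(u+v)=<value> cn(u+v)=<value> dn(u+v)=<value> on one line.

sn(u+v)=-0.1273892964 cn(u+v)=0.9918527951 dn(u+v)=0.9975039646

sn u = -0.8351493511972172, cn u = -0.55002323695901, dn u = 0.8864031459786921
sn v = 0.8914854508692841, cn v = -0.4530493250059967, dn v = 0.8693820150598706
m = k² = 0.307236295521
D = 1 − m·sn²u·sn²v = 0.8296942403589234
sn(u+v) = (sn u·cn v·dn v + sn v·cn u·dn u)/D = -0.1056941655410726/0.8296942403589234 = -0.1273892964417224
cn(u+v) = (cn u·cn v − sn u·sn v·dn u·dn v)/D = 0.8229345513802099/0.8296942403589234 = 0.9918527951022183
dn(u+v) = (dn u·dn v − m·sn u·sn v·cn u·cn v)/D = 0.8276232941270034/0.8296942403589234 = 0.9975039645556367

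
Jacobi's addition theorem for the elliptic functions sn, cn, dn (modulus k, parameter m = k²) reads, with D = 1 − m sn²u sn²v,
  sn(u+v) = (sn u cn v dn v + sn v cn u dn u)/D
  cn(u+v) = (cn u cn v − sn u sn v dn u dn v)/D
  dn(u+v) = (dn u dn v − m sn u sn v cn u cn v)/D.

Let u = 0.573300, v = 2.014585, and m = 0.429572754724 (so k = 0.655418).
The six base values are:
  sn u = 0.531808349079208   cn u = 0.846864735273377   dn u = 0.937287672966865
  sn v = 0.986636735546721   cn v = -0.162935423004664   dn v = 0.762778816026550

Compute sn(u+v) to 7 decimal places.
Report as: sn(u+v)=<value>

sn(u+v)=0.8132316

m = k² = 0.429572754724
D = 1 − m·sn²u·sn²v = 0.8817335408595365
sn(u+v) = (sn u·cn v·dn v + sn v·cn u·dn u)/D = 0.7170536038555853/0.8817335408595365 = 0.8132316290889684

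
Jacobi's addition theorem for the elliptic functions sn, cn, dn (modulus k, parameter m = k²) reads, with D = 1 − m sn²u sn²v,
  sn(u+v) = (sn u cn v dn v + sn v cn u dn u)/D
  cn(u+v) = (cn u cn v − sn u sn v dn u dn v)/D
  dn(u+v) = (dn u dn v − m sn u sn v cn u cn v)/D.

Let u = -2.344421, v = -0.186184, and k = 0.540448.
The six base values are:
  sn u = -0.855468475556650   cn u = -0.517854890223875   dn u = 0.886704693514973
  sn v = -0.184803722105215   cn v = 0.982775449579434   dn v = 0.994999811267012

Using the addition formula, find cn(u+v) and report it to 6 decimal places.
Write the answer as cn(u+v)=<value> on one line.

cn(u+v)=-0.653185

m = k² = 0.292084040704
D = 1 − m·sn²u·sn²v = 0.9926997576727954
cn(u+v) = (cn u·cn v − sn u·sn v·dn u·dn v)/D = -0.6484166113237957/0.9926997576727954 = -0.6531850202561658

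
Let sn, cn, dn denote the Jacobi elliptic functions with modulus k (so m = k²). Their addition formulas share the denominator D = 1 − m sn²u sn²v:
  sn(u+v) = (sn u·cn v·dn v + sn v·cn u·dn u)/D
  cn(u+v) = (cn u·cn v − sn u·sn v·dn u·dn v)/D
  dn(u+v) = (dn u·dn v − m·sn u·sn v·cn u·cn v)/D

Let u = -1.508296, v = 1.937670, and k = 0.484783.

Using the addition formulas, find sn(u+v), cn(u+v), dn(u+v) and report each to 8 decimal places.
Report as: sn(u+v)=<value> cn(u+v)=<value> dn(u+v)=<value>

sn u = -0.9890161481694615, cn u = 0.147807505425272, dn u = 0.8775647097084563
sn v = 0.9741302993831835, cn v = -0.2259870788864471, dn v = 0.8814690430766214
m = k² = 0.235014557089
D = 1 − m·sn²u·sn²v = 0.781859837272581
sn(u+v) = (sn u·cn v·dn v + sn v·cn u·dn u)/D = 0.3233676990367326/0.781859837272581 = 0.4135878115504179
cn(u+v) = (cn u·cn v − sn u·sn v·dn u·dn v)/D = 0.7118554181570833/0.781859837272581 = 0.9104642344084341
dn(u+v) = (dn u·dn v − m·sn u·sn v·cn u·cn v)/D = 0.7659831041153779/0.781859837272581 = 0.9796936325408566

sn(u+v)=0.41358781 cn(u+v)=0.91046423 dn(u+v)=0.97969363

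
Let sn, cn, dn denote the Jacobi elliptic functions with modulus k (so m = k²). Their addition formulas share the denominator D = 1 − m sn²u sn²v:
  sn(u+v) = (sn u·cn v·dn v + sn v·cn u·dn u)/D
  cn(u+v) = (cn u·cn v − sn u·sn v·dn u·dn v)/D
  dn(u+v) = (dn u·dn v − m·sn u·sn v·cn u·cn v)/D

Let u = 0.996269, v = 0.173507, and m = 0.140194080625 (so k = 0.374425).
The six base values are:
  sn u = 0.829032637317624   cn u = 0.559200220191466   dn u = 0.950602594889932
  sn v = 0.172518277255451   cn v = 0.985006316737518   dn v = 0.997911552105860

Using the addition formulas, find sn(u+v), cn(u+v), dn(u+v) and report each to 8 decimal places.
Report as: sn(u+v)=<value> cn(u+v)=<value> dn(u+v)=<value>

sn(u+v)=0.90921113 cn(u+v)=0.41633534 dn(u+v)=0.94026936

m = k² = 0.140194080625
D = 1 − m·sn²u·sn²v = 0.9971322376505298
sn(u+v) = (sn u·cn v·dn v + sn v·cn u·dn u)/D = 0.9066037323960376/0.9971322376505298 = 0.9092111338534216
cn(u+v) = (cn u·cn v − sn u·sn v·dn u·dn v)/D = 0.4151413876831921/0.9971322376505298 = 0.4163353384916725
dn(u+v) = (dn u·dn v − m·sn u·sn v·cn u·cn v)/D = 0.9375728946311572/0.9971322376505298 = 0.9402693637107672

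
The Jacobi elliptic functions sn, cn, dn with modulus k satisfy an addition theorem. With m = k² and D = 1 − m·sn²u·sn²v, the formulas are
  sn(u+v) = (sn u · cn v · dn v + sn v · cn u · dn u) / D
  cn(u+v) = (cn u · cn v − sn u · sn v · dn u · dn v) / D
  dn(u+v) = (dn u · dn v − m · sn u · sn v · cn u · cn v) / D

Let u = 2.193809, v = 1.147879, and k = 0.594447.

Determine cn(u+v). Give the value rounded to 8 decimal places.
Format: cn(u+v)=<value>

sn u = 0.934535535074294, cn u = -0.3558698268797216, dn u = 0.8314952609295744
sn v = 0.8818072771870157, cn v = 0.4716099298149071, dn v = 0.8516027625167676
m = k² = 0.353367235809
D = 1 − m·sn²u·sn²v = 0.7600254002759152
cn(u+v) = (cn u·cn v − sn u·sn v·dn u·dn v)/D = -0.7513659760643543/0.7600254002759152 = -0.9886064015644514

cn(u+v)=-0.98860640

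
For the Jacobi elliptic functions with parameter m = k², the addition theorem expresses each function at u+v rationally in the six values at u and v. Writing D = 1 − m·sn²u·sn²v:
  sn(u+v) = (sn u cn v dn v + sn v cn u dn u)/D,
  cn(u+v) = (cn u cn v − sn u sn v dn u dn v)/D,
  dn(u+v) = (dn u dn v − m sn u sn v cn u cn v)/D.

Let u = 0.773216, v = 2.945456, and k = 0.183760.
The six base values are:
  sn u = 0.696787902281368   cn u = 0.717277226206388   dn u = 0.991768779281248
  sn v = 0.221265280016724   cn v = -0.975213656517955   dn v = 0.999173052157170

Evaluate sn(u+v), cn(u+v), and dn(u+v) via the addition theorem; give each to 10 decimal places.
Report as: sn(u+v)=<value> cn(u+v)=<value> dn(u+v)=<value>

sn(u+v)=-0.5219719357 cn(u+v)=-0.8529626594 dn(u+v)=0.9953892812

m = k² = 0.0337677376
D = 1 − m·sn²u·sn²v = 0.9991973435290197
sn(u+v) = (sn u·cn v·dn v + sn v·cn u·dn u)/D = -0.5215529715878921/0.9991973435290197 = -0.5219719357397838
cn(u+v) = (cn u·cn v − sn u·sn v·dn u·dn v)/D = -0.8522780233839713/0.9991973435290197 = -0.8529626593820289
dn(u+v) = (dn u·dn v − m·sn u·sn v·cn u·cn v)/D = 0.9945903255509239/0.9991973435290197 = 0.9953892811986224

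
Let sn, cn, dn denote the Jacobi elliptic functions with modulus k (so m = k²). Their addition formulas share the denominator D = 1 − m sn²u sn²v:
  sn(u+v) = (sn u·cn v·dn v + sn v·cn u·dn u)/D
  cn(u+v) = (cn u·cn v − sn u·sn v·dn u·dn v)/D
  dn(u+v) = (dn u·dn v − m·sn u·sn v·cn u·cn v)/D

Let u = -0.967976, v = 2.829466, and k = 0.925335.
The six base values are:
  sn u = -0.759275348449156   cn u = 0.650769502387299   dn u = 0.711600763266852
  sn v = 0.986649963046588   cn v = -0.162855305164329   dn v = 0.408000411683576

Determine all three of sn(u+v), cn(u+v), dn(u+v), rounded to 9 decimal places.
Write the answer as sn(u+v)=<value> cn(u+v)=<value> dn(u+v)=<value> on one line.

m = k² = 0.856244862225
D = 1 − m·sn²u·sn²v = 0.5194674775550271
sn(u+v) = (sn u·cn v·dn v + sn v·cn u·dn u)/D = 0.5073559061851534/0.5194674775550271 = 0.9766846397644004
cn(u+v) = (cn u·cn v − sn u·sn v·dn u·dn v)/D = 0.1115188087114654/0.5194674775550271 = 0.2146790964399733
dn(u+v) = (dn u·dn v − m·sn u·sn v·cn u·cn v)/D = 0.2223521012834818/0.5194674775550271 = 0.4280385411807192

sn(u+v)=0.976684640 cn(u+v)=0.214679096 dn(u+v)=0.428038541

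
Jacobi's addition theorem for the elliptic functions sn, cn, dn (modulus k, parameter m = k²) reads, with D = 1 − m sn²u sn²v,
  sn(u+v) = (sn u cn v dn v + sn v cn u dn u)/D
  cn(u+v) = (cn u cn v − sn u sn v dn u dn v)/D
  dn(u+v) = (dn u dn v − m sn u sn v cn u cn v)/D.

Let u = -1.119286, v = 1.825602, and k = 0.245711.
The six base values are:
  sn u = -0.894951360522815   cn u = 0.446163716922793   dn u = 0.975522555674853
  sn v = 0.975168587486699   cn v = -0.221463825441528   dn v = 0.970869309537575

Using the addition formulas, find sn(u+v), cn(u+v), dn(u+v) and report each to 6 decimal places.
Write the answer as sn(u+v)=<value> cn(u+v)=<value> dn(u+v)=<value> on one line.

m = k² = 0.060373895521
D = 1 − m·sn²u·sn²v = 0.9540159233470937
sn(u+v) = (sn u·cn v·dn v + sn v·cn u·dn u)/D = 0.6168607445478142/0.9540159233470937 = 0.6465937616466655
cn(u+v) = (cn u·cn v − sn u·sn v·dn u·dn v)/D = 0.7277562805196009/0.9540159233470937 = 0.7628345216359936
dn(u+v) = (dn u·dn v − m·sn u·sn v·cn u·cn v)/D = 0.9418986557169426/0.9540159233470937 = 0.9872986736032261

sn(u+v)=0.646594 cn(u+v)=0.762835 dn(u+v)=0.987299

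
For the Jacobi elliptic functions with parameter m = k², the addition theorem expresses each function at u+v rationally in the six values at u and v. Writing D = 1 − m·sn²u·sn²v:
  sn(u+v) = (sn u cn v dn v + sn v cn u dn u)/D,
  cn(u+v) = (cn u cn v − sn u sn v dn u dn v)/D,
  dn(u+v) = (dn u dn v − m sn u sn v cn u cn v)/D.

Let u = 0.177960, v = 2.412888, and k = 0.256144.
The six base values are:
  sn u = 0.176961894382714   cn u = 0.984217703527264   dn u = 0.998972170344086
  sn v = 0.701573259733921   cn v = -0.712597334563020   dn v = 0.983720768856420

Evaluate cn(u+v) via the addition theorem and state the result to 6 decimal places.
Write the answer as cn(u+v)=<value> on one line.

m = k² = 0.065609748736
D = 1 − m·sn²u·sn²v = 0.9989887141107564
cn(u+v) = (cn u·cn v − sn u·sn v·dn u·dn v)/D = -0.8233560210022023/0.9989887141107564 = -0.824189512225979

cn(u+v)=-0.824190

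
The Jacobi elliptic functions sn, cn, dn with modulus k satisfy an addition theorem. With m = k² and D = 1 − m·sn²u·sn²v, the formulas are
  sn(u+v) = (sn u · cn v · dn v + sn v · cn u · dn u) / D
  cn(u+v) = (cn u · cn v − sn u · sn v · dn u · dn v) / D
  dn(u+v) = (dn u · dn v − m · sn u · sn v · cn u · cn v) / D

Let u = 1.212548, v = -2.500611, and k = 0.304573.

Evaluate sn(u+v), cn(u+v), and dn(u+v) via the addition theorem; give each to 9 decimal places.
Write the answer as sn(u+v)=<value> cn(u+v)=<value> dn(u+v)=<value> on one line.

sn u = 0.9291254657447097, cn u = 0.3697646128345386, dn u = 0.9591238833267968
sn v = -0.6539188283408744, cn v = -0.7565647136506553, dn v = 0.9799657630522064
m = k² = 0.092764712329
D = 1 − m·sn²u·sn²v = 0.9657564159126665
sn(u+v) = (sn u·cn v·dn v + sn v·cn u·dn u)/D = -0.9207729636035592/0.9657564159126665 = -0.9534215340763782
cn(u+v) = (cn u·cn v − sn u·sn v·dn u·dn v)/D = 0.2913118678893772/0.9657564159126665 = 0.3016411416890038
dn(u+v) = (dn u·dn v − m·sn u·sn v·cn u·cn v)/D = 0.9241414459072754/0.9657564159126665 = 0.9569094553039404

sn(u+v)=-0.953421534 cn(u+v)=0.301641142 dn(u+v)=0.956909455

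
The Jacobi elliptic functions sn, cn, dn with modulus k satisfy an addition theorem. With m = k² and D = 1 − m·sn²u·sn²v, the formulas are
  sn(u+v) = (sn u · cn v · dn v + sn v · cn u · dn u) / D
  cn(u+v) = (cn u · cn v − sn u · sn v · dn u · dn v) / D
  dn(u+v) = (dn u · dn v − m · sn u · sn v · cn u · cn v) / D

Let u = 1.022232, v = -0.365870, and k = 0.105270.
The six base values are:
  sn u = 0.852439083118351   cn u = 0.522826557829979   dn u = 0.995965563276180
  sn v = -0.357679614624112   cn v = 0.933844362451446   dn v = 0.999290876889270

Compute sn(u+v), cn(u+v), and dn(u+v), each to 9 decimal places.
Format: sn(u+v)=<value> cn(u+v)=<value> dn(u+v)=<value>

sn(u+v)=0.609859275 cn(u+v)=0.792509726 dn(u+v)=0.997937059

m = k² = 0.0110817729
D = 1 − m·sn²u·sn²v = 0.9989697933941753
sn(u+v) = (sn u·cn v·dn v + sn v·cn u·dn u)/D = 0.609230993596193/0.9989697933941753 = 0.6098592746495604
cn(u+v) = (cn u·cn v − sn u·sn v·dn u·dn v)/D = 0.7916932768160892/0.9989697933941753 = 0.7925097255705523
dn(u+v) = (dn u·dn v − m·sn u·sn v·cn u·cn v)/D = 0.9969089781162326/0.9989697933941753 = 0.9979370594670929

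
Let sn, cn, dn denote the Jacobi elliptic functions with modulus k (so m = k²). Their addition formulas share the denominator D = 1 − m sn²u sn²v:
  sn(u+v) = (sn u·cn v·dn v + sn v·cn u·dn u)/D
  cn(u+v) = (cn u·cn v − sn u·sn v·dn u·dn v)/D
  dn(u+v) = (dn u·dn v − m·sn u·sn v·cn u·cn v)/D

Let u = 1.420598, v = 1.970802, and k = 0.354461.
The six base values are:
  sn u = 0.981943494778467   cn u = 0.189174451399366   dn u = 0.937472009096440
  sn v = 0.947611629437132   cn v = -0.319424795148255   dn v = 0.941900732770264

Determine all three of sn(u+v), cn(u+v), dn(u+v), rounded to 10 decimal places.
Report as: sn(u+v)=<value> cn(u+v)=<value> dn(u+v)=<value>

m = k² = 0.125642600521
D = 1 − m·sn²u·sn²v = 0.8912145843987618
sn(u+v) = (sn u·cn v·dn v + sn v·cn u·dn u)/D = -0.1273789540187732/0.8912145843987618 = -0.1429273670433778
cn(u+v) = (cn u·cn v − sn u·sn v·dn u·dn v)/D = -0.8820646447501119/0.8912145843987618 = -0.9897331800793826
dn(u+v) = (dn u·dn v − m·sn u·sn v·cn u·cn v)/D = 0.8900701288409986/0.8912145843987618 = 0.9987158473640383

sn(u+v)=-0.1429273670 cn(u+v)=-0.9897331801 dn(u+v)=0.9987158474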